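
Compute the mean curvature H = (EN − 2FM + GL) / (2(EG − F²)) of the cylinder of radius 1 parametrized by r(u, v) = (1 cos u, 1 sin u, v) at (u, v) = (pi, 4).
H = -1/2

With E = 1, F = 0, G = 1, L = -1, M = 0, N = 0, assemble
  H = (EN − 2FM + GL) / (2(EG − F²)) = -1/2.
At (u, v) = (pi, 4): H = -1/2.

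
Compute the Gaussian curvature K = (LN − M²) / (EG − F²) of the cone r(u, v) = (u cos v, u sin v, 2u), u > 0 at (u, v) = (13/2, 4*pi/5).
K = 0

Coefficients of the first fundamental form: E = 5, F = 0, G = u^2.
Coefficients of the second fundamental form: L = 0, M = 0, N = 2*sqrt(5)*u^2/(5*Abs(u)).
Assemble K = (LN − M²)/(EG − F²) = 0. At (u, v) = (13/2, 4*pi/5): K = 0.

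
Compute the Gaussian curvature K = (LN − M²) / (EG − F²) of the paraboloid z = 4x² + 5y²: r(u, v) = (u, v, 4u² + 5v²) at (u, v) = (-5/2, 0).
K = 80/160801

Coefficients of the first fundamental form: E = 64*u^2 + 1, F = 80*u*v, G = 100*v^2 + 1.
Coefficients of the second fundamental form: L = 8/sqrt(64*u^2 + 100*v^2 + 1), M = 0, N = 10/sqrt(64*u^2 + 100*v^2 + 1).
Assemble K = (LN − M²)/(EG − F²) = 80/(4096*u^4 + 12800*u^2*v^2 + 128*u^2 + 10000*v^4 + 200*v^2 + 1). At (u, v) = (-5/2, 0): K = 80/160801.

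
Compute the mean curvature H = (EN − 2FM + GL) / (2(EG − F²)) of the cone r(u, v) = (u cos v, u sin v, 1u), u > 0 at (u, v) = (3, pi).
H = sqrt(2)/12

With E = 2, F = 0, G = u^2, L = 0, M = 0, N = sqrt(2)*u^2/(2*Abs(u)), assemble
  H = (EN − 2FM + GL) / (2(EG − F²)) = sqrt(2)/(4*Abs(u)).
At (u, v) = (3, pi): H = sqrt(2)/12.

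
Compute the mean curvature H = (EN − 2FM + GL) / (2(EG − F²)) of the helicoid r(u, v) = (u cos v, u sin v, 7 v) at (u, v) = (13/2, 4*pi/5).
H = 0

With E = 1, F = 0, G = u^2 + 49, L = 0, M = -7/sqrt(u^2 + 49), N = 0, assemble
  H = (EN − 2FM + GL) / (2(EG − F²)) = 0.
At (u, v) = (13/2, 4*pi/5): H = 0.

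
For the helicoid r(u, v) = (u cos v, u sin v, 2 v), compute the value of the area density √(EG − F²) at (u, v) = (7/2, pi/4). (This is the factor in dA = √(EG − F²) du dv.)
√(EG − F²)|_{(7/2, pi/4)} = sqrt(65)/2

E = 1, F = 0, G = u^2 + 4, so EG − F² = u^2 + 4. Taking the positive square root: √(EG − F²) = sqrt(u^2 + 4). At (u, v) = (7/2, pi/4): sqrt(65)/2.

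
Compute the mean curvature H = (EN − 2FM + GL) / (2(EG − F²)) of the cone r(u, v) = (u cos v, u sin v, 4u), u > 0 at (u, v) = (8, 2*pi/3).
H = sqrt(17)/68

With E = 17, F = 0, G = u^2, L = 0, M = 0, N = 4*sqrt(17)*u^2/(17*Abs(u)), assemble
  H = (EN − 2FM + GL) / (2(EG − F²)) = 2*sqrt(17)/(17*Abs(u)).
At (u, v) = (8, 2*pi/3): H = sqrt(17)/68.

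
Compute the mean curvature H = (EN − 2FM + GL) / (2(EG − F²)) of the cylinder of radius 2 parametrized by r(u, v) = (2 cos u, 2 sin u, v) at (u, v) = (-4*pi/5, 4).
H = -1/4

With E = 4, F = 0, G = 1, L = -2, M = 0, N = 0, assemble
  H = (EN − 2FM + GL) / (2(EG − F²)) = -1/4.
At (u, v) = (-4*pi/5, 4): H = -1/4.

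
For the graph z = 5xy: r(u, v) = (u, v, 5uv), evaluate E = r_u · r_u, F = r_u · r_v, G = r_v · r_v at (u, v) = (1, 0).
E = 1;  F = 0;  G = 26

Partials: r_u = (1, 0, 5*v), r_v = (0, 1, 5*u). As functions of (u, v):
  E = r_u · r_u = 25*v^2 + 1,
  F = r_u · r_v = 25*u*v,
  G = r_v · r_v = 25*u^2 + 1.
Evaluating at (u, v) = (1, 0): E = 1, F = 0, G = 26.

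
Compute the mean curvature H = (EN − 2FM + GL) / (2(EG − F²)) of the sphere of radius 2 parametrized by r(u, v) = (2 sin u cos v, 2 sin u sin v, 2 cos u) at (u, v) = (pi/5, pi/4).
H = -1/2

With E = 4, F = 0, G = 4*sin(u)^2, L = -2*sin(u)/Abs(sin(u)), M = 0, N = -2*sin(u)^3/Abs(sin(u)), assemble
  H = (EN − 2FM + GL) / (2(EG − F²)) = -sin(u)/(2*Abs(sin(u))).
At (u, v) = (pi/5, pi/4): H = -1/2.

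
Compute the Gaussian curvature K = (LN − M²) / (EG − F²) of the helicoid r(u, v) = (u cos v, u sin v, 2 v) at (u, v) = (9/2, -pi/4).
K = -64/9409

Coefficients of the first fundamental form: E = 1, F = 0, G = u^2 + 4.
Coefficients of the second fundamental form: L = 0, M = -2/sqrt(u^2 + 4), N = 0.
Assemble K = (LN − M²)/(EG − F²) = -4/(u^2 + 4)^2. At (u, v) = (9/2, -pi/4): K = -64/9409.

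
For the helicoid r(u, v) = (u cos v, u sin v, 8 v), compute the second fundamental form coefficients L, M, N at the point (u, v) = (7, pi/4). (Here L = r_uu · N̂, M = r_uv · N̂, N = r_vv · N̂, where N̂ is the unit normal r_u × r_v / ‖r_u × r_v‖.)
L = 0;  M = -8*sqrt(113)/113;  N = 0

Compute the unit normal N̂(u, v) = (8*sin(v)/sqrt(u^2 + 64), -8*cos(v)/sqrt(u^2 + 64), u/sqrt(u^2 + 64)), and the second partials r_uu, r_uv, r_vv. Take dot products:
  L(u, v) = r_uu · N̂ = 0,
  M(u, v) = r_uv · N̂ = -8/sqrt(u^2 + 64),
  N(u, v) = r_vv · N̂ = 0.
Evaluating at (u, v) = (7, pi/4):
  L = 0, M = -8*sqrt(113)/113, N = 0.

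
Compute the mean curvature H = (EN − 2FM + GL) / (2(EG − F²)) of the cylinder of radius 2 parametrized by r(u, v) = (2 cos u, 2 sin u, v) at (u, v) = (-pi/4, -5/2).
H = -1/4

With E = 4, F = 0, G = 1, L = -2, M = 0, N = 0, assemble
  H = (EN − 2FM + GL) / (2(EG − F²)) = -1/4.
At (u, v) = (-pi/4, -5/2): H = -1/4.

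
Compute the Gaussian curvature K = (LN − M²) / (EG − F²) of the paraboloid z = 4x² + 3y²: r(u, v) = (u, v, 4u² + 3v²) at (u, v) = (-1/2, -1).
K = 48/2809

Coefficients of the first fundamental form: E = 64*u^2 + 1, F = 48*u*v, G = 36*v^2 + 1.
Coefficients of the second fundamental form: L = 8/sqrt(64*u^2 + 36*v^2 + 1), M = 0, N = 6/sqrt(64*u^2 + 36*v^2 + 1).
Assemble K = (LN − M²)/(EG − F²) = 48/(4096*u^4 + 4608*u^2*v^2 + 128*u^2 + 1296*v^4 + 72*v^2 + 1). At (u, v) = (-1/2, -1): K = 48/2809.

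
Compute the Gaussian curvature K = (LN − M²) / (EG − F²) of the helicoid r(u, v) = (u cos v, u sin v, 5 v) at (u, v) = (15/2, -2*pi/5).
K = -16/4225

Coefficients of the first fundamental form: E = 1, F = 0, G = u^2 + 25.
Coefficients of the second fundamental form: L = 0, M = -5/sqrt(u^2 + 25), N = 0.
Assemble K = (LN − M²)/(EG − F²) = -25/(u^2 + 25)^2. At (u, v) = (15/2, -2*pi/5): K = -16/4225.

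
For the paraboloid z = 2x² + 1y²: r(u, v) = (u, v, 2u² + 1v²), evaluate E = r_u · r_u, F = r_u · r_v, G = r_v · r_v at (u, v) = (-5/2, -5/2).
E = 101;  F = 50;  G = 26

Partials: r_u = (1, 0, 4*u), r_v = (0, 1, 2*v). As functions of (u, v):
  E = r_u · r_u = 16*u^2 + 1,
  F = r_u · r_v = 8*u*v,
  G = r_v · r_v = 4*v^2 + 1.
Evaluating at (u, v) = (-5/2, -5/2): E = 101, F = 50, G = 26.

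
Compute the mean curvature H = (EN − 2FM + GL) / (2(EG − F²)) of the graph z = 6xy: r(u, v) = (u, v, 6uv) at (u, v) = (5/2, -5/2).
H = 1350*sqrt(451)/203401

With E = 36*v^2 + 1, F = 36*u*v, G = 36*u^2 + 1, L = 0, M = 6/sqrt(36*u^2 + 36*v^2 + 1), N = 0, assemble
  H = (EN − 2FM + GL) / (2(EG − F²)) = -216*u*v/(36*u^2 + 36*v^2 + 1)^(3/2).
At (u, v) = (5/2, -5/2): H = 1350*sqrt(451)/203401.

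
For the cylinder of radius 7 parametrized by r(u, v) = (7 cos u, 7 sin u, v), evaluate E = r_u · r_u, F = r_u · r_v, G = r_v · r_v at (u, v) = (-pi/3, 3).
E = 49;  F = 0;  G = 1

Partials: r_u = (-7*sin(u), 7*cos(u), 0), r_v = (0, 0, 1). As functions of (u, v):
  E = r_u · r_u = 49,
  F = r_u · r_v = 0,
  G = r_v · r_v = 1.
Evaluating at (u, v) = (-pi/3, 3): E = 49, F = 0, G = 1.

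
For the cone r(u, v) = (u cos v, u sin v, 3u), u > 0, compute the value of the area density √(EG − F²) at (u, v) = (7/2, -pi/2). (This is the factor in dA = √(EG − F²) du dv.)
√(EG − F²)|_{(7/2, -pi/2)} = 7*sqrt(10)/2

E = 10, F = 0, G = u^2, so EG − F² = 10*u^2. Taking the positive square root: √(EG − F²) = sqrt(10)*Abs(u). At (u, v) = (7/2, -pi/2): 7*sqrt(10)/2.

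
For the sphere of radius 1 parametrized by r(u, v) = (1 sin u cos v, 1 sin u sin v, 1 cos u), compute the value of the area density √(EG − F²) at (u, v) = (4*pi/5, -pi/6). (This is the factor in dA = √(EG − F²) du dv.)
√(EG − F²)|_{(4*pi/5, -pi/6)} = sqrt(10 - 2*sqrt(5))/4

E = 1, F = 0, G = sin(u)^2, so EG − F² = sin(u)^2. Taking the positive square root: √(EG − F²) = Abs(sin(u)). At (u, v) = (4*pi/5, -pi/6): sqrt(10 - 2*sqrt(5))/4.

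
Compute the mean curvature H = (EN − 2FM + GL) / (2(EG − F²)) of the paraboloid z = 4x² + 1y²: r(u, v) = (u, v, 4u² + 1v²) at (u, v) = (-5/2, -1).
H = 421*sqrt(5)/18225

With E = 64*u^2 + 1, F = 16*u*v, G = 4*v^2 + 1, L = 8/sqrt(64*u^2 + 4*v^2 + 1), M = 0, N = 2/sqrt(64*u^2 + 4*v^2 + 1), assemble
  H = (EN − 2FM + GL) / (2(EG − F²)) = (64*u^2 + 16*v^2 + 5)/(64*u^2 + 4*v^2 + 1)^(3/2).
At (u, v) = (-5/2, -1): H = 421*sqrt(5)/18225.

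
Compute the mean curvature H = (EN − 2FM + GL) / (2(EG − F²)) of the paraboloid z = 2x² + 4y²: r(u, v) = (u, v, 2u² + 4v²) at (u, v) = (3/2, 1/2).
H = 182*sqrt(53)/2809

With E = 16*u^2 + 1, F = 32*u*v, G = 64*v^2 + 1, L = 4/sqrt(16*u^2 + 64*v^2 + 1), M = 0, N = 8/sqrt(16*u^2 + 64*v^2 + 1), assemble
  H = (EN − 2FM + GL) / (2(EG − F²)) = 2*(32*u^2 + 64*v^2 + 3)/(16*u^2 + 64*v^2 + 1)^(3/2).
At (u, v) = (3/2, 1/2): H = 182*sqrt(53)/2809.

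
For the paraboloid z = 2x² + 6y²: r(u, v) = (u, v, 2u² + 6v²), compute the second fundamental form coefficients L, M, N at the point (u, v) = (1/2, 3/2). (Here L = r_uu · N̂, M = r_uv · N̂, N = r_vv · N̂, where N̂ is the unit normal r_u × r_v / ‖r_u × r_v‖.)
L = 4*sqrt(329)/329;  M = 0;  N = 12*sqrt(329)/329

Compute the unit normal N̂(u, v) = (-4*u/sqrt(16*u^2 + 144*v^2 + 1), -12*v/sqrt(16*u^2 + 144*v^2 + 1), 1/sqrt(16*u^2 + 144*v^2 + 1)), and the second partials r_uu, r_uv, r_vv. Take dot products:
  L(u, v) = r_uu · N̂ = 4/sqrt(16*u^2 + 144*v^2 + 1),
  M(u, v) = r_uv · N̂ = 0,
  N(u, v) = r_vv · N̂ = 12/sqrt(16*u^2 + 144*v^2 + 1).
Evaluating at (u, v) = (1/2, 3/2):
  L = 4*sqrt(329)/329, M = 0, N = 12*sqrt(329)/329.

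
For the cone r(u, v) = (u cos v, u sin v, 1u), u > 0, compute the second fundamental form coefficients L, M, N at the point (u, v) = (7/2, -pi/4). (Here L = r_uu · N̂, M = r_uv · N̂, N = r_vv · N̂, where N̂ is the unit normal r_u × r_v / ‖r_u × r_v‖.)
L = 0;  M = 0;  N = 7*sqrt(2)/4

Compute the unit normal N̂(u, v) = (-sqrt(2)*u*cos(v)/(2*Abs(u)), -sqrt(2)*u*sin(v)/(2*Abs(u)), sqrt(2)*u/(2*Abs(u))), and the second partials r_uu, r_uv, r_vv. Take dot products:
  L(u, v) = r_uu · N̂ = 0,
  M(u, v) = r_uv · N̂ = 0,
  N(u, v) = r_vv · N̂ = sqrt(2)*u^2/(2*Abs(u)).
Evaluating at (u, v) = (7/2, -pi/4):
  L = 0, M = 0, N = 7*sqrt(2)/4.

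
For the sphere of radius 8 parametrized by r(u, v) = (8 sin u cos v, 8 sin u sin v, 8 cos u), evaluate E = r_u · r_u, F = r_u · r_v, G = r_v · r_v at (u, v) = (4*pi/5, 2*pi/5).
E = 64;  F = 0;  G = 40 - 8*sqrt(5)

Partials: r_u = (8*cos(u)*cos(v), 8*sin(v)*cos(u), -8*sin(u)), r_v = (-8*sin(u)*sin(v), 8*sin(u)*cos(v), 0). As functions of (u, v):
  E = r_u · r_u = 64,
  F = r_u · r_v = 0,
  G = r_v · r_v = 64*sin(u)^2.
Evaluating at (u, v) = (4*pi/5, 2*pi/5): E = 64, F = 0, G = 40 - 8*sqrt(5).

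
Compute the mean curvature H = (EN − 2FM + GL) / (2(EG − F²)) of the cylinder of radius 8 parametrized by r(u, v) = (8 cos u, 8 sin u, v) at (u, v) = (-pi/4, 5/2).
H = -1/16

With E = 64, F = 0, G = 1, L = -8, M = 0, N = 0, assemble
  H = (EN − 2FM + GL) / (2(EG − F²)) = -1/16.
At (u, v) = (-pi/4, 5/2): H = -1/16.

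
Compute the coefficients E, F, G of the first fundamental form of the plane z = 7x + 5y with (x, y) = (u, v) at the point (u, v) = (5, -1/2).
E = 50;  F = 35;  G = 26

Partials: r_u = (1, 0, 7), r_v = (0, 1, 5). As functions of (u, v):
  E = r_u · r_u = 50,
  F = r_u · r_v = 35,
  G = r_v · r_v = 26.
Evaluating at (u, v) = (5, -1/2): E = 50, F = 35, G = 26.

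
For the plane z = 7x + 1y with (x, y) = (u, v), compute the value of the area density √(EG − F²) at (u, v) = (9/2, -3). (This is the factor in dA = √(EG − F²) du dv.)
√(EG − F²)|_{(9/2, -3)} = sqrt(51)

E = 50, F = 7, G = 2, so EG − F² = 51. Taking the positive square root: √(EG − F²) = sqrt(51). At (u, v) = (9/2, -3): sqrt(51).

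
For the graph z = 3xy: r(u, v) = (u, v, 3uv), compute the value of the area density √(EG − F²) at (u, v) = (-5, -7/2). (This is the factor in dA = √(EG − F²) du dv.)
√(EG − F²)|_{(-5, -7/2)} = sqrt(1345)/2

E = 9*v^2 + 1, F = 9*u*v, G = 9*u^2 + 1, so EG − F² = 9*u^2 + 9*v^2 + 1. Taking the positive square root: √(EG − F²) = sqrt(9*u^2 + 9*v^2 + 1). At (u, v) = (-5, -7/2): sqrt(1345)/2.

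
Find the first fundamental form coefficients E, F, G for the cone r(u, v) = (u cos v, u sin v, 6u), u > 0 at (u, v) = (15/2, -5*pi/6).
E = 37;  F = 0;  G = 225/4

Partials: r_u = (cos(v), sin(v), 6), r_v = (-u*sin(v), u*cos(v), 0). As functions of (u, v):
  E = r_u · r_u = 37,
  F = r_u · r_v = 0,
  G = r_v · r_v = u^2.
Evaluating at (u, v) = (15/2, -5*pi/6): E = 37, F = 0, G = 225/4.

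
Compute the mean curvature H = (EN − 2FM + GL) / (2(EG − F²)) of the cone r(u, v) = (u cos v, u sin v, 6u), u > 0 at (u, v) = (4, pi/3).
H = 3*sqrt(37)/148

With E = 37, F = 0, G = u^2, L = 0, M = 0, N = 6*sqrt(37)*u^2/(37*Abs(u)), assemble
  H = (EN − 2FM + GL) / (2(EG − F²)) = 3*sqrt(37)/(37*Abs(u)).
At (u, v) = (4, pi/3): H = 3*sqrt(37)/148.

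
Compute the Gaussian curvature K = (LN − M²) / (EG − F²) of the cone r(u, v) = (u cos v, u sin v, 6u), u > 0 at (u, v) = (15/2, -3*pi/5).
K = 0

Coefficients of the first fundamental form: E = 37, F = 0, G = u^2.
Coefficients of the second fundamental form: L = 0, M = 0, N = 6*sqrt(37)*u^2/(37*Abs(u)).
Assemble K = (LN − M²)/(EG − F²) = 0. At (u, v) = (15/2, -3*pi/5): K = 0.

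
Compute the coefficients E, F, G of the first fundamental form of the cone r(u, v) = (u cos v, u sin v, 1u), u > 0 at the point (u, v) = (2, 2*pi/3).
E = 2;  F = 0;  G = 4

Partials: r_u = (cos(v), sin(v), 1), r_v = (-u*sin(v), u*cos(v), 0). As functions of (u, v):
  E = r_u · r_u = 2,
  F = r_u · r_v = 0,
  G = r_v · r_v = u^2.
Evaluating at (u, v) = (2, 2*pi/3): E = 2, F = 0, G = 4.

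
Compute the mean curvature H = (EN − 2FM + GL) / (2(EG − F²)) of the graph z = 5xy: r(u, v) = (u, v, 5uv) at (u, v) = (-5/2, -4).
H = -10000*sqrt(2229)/4968441

With E = 25*v^2 + 1, F = 25*u*v, G = 25*u^2 + 1, L = 0, M = 5/sqrt(25*u^2 + 25*v^2 + 1), N = 0, assemble
  H = (EN − 2FM + GL) / (2(EG − F²)) = -125*u*v/(25*u^2 + 25*v^2 + 1)^(3/2).
At (u, v) = (-5/2, -4): H = -10000*sqrt(2229)/4968441.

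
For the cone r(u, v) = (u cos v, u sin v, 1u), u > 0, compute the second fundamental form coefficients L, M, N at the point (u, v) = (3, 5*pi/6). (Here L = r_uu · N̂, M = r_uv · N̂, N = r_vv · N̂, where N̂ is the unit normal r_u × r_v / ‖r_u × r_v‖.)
L = 0;  M = 0;  N = 3*sqrt(2)/2

Compute the unit normal N̂(u, v) = (-sqrt(2)*u*cos(v)/(2*Abs(u)), -sqrt(2)*u*sin(v)/(2*Abs(u)), sqrt(2)*u/(2*Abs(u))), and the second partials r_uu, r_uv, r_vv. Take dot products:
  L(u, v) = r_uu · N̂ = 0,
  M(u, v) = r_uv · N̂ = 0,
  N(u, v) = r_vv · N̂ = sqrt(2)*u^2/(2*Abs(u)).
Evaluating at (u, v) = (3, 5*pi/6):
  L = 0, M = 0, N = 3*sqrt(2)/2.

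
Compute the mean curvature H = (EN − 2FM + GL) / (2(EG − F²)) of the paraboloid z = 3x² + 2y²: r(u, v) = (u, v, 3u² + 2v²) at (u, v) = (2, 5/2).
H = 593*sqrt(5)/8575

With E = 36*u^2 + 1, F = 24*u*v, G = 16*v^2 + 1, L = 6/sqrt(36*u^2 + 16*v^2 + 1), M = 0, N = 4/sqrt(36*u^2 + 16*v^2 + 1), assemble
  H = (EN − 2FM + GL) / (2(EG − F²)) = (72*u^2 + 48*v^2 + 5)/(36*u^2 + 16*v^2 + 1)^(3/2).
At (u, v) = (2, 5/2): H = 593*sqrt(5)/8575.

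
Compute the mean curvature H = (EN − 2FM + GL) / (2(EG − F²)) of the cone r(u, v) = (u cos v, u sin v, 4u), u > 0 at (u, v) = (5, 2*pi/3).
H = 2*sqrt(17)/85

With E = 17, F = 0, G = u^2, L = 0, M = 0, N = 4*sqrt(17)*u^2/(17*Abs(u)), assemble
  H = (EN − 2FM + GL) / (2(EG − F²)) = 2*sqrt(17)/(17*Abs(u)).
At (u, v) = (5, 2*pi/3): H = 2*sqrt(17)/85.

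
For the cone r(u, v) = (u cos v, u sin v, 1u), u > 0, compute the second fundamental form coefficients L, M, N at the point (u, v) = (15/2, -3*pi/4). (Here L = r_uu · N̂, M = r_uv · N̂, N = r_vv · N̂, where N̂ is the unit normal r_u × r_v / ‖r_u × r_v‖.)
L = 0;  M = 0;  N = 15*sqrt(2)/4

Compute the unit normal N̂(u, v) = (-sqrt(2)*u*cos(v)/(2*Abs(u)), -sqrt(2)*u*sin(v)/(2*Abs(u)), sqrt(2)*u/(2*Abs(u))), and the second partials r_uu, r_uv, r_vv. Take dot products:
  L(u, v) = r_uu · N̂ = 0,
  M(u, v) = r_uv · N̂ = 0,
  N(u, v) = r_vv · N̂ = sqrt(2)*u^2/(2*Abs(u)).
Evaluating at (u, v) = (15/2, -3*pi/4):
  L = 0, M = 0, N = 15*sqrt(2)/4.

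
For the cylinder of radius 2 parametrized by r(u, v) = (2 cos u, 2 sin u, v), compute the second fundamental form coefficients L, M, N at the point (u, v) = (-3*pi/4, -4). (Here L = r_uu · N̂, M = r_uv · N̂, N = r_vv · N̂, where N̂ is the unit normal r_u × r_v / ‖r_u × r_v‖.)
L = -2;  M = 0;  N = 0

Compute the unit normal N̂(u, v) = (cos(u), sin(u), 0), and the second partials r_uu, r_uv, r_vv. Take dot products:
  L(u, v) = r_uu · N̂ = -2,
  M(u, v) = r_uv · N̂ = 0,
  N(u, v) = r_vv · N̂ = 0.
Evaluating at (u, v) = (-3*pi/4, -4):
  L = -2, M = 0, N = 0.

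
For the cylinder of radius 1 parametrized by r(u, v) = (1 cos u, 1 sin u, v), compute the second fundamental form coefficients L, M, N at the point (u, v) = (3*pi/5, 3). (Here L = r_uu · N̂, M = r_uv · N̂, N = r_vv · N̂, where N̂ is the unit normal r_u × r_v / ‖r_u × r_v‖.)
L = -1;  M = 0;  N = 0

Compute the unit normal N̂(u, v) = (cos(u), sin(u), 0), and the second partials r_uu, r_uv, r_vv. Take dot products:
  L(u, v) = r_uu · N̂ = -1,
  M(u, v) = r_uv · N̂ = 0,
  N(u, v) = r_vv · N̂ = 0.
Evaluating at (u, v) = (3*pi/5, 3):
  L = -1, M = 0, N = 0.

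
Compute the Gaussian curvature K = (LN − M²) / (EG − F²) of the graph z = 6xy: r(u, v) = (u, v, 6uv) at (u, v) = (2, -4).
K = -36/519841

Coefficients of the first fundamental form: E = 36*v^2 + 1, F = 36*u*v, G = 36*u^2 + 1.
Coefficients of the second fundamental form: L = 0, M = 6/sqrt(36*u^2 + 36*v^2 + 1), N = 0.
Assemble K = (LN − M²)/(EG − F²) = -36/(1296*u^4 + 2592*u^2*v^2 + 72*u^2 + 1296*v^4 + 72*v^2 + 1). At (u, v) = (2, -4): K = -36/519841.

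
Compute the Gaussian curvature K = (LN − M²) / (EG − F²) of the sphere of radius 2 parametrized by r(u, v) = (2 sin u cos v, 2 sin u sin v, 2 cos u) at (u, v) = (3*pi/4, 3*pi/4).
K = 1/4

Coefficients of the first fundamental form: E = 4, F = 0, G = 4*sin(u)^2.
Coefficients of the second fundamental form: L = -2*sin(u)/Abs(sin(u)), M = 0, N = -2*sin(u)^3/Abs(sin(u)).
Assemble K = (LN − M²)/(EG − F²) = 1/4. At (u, v) = (3*pi/4, 3*pi/4): K = 1/4.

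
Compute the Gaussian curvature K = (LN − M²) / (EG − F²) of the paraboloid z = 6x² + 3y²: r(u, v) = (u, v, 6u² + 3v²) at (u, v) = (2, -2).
K = 72/519841

Coefficients of the first fundamental form: E = 144*u^2 + 1, F = 72*u*v, G = 36*v^2 + 1.
Coefficients of the second fundamental form: L = 12/sqrt(144*u^2 + 36*v^2 + 1), M = 0, N = 6/sqrt(144*u^2 + 36*v^2 + 1).
Assemble K = (LN − M²)/(EG − F²) = 72/(20736*u^4 + 10368*u^2*v^2 + 288*u^2 + 1296*v^4 + 72*v^2 + 1). At (u, v) = (2, -2): K = 72/519841.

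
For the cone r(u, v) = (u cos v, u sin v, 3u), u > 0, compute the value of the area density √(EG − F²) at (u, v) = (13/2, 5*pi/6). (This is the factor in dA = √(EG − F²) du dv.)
√(EG − F²)|_{(13/2, 5*pi/6)} = 13*sqrt(10)/2

E = 10, F = 0, G = u^2, so EG − F² = 10*u^2. Taking the positive square root: √(EG − F²) = sqrt(10)*Abs(u). At (u, v) = (13/2, 5*pi/6): 13*sqrt(10)/2.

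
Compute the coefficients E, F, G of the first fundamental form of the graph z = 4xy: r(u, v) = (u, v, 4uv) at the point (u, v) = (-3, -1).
E = 17;  F = 48;  G = 145

Partials: r_u = (1, 0, 4*v), r_v = (0, 1, 4*u). As functions of (u, v):
  E = r_u · r_u = 16*v^2 + 1,
  F = r_u · r_v = 16*u*v,
  G = r_v · r_v = 16*u^2 + 1.
Evaluating at (u, v) = (-3, -1): E = 17, F = 48, G = 145.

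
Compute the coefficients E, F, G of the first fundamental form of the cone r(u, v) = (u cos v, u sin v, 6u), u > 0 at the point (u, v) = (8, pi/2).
E = 37;  F = 0;  G = 64

Partials: r_u = (cos(v), sin(v), 6), r_v = (-u*sin(v), u*cos(v), 0). As functions of (u, v):
  E = r_u · r_u = 37,
  F = r_u · r_v = 0,
  G = r_v · r_v = u^2.
Evaluating at (u, v) = (8, pi/2): E = 37, F = 0, G = 64.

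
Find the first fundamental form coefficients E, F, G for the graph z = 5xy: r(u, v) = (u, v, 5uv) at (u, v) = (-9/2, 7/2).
E = 1229/4;  F = -1575/4;  G = 2029/4

Partials: r_u = (1, 0, 5*v), r_v = (0, 1, 5*u). As functions of (u, v):
  E = r_u · r_u = 25*v^2 + 1,
  F = r_u · r_v = 25*u*v,
  G = r_v · r_v = 25*u^2 + 1.
Evaluating at (u, v) = (-9/2, 7/2): E = 1229/4, F = -1575/4, G = 2029/4.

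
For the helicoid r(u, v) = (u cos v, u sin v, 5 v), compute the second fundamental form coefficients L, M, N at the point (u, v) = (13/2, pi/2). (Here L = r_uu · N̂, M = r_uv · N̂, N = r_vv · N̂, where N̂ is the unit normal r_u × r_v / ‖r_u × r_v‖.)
L = 0;  M = -10*sqrt(269)/269;  N = 0

Compute the unit normal N̂(u, v) = (5*sin(v)/sqrt(u^2 + 25), -5*cos(v)/sqrt(u^2 + 25), u/sqrt(u^2 + 25)), and the second partials r_uu, r_uv, r_vv. Take dot products:
  L(u, v) = r_uu · N̂ = 0,
  M(u, v) = r_uv · N̂ = -5/sqrt(u^2 + 25),
  N(u, v) = r_vv · N̂ = 0.
Evaluating at (u, v) = (13/2, pi/2):
  L = 0, M = -10*sqrt(269)/269, N = 0.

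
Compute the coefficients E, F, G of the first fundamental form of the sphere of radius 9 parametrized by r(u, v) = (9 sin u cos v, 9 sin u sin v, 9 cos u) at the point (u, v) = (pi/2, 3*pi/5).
E = 81;  F = 0;  G = 81

Partials: r_u = (9*cos(u)*cos(v), 9*sin(v)*cos(u), -9*sin(u)), r_v = (-9*sin(u)*sin(v), 9*sin(u)*cos(v), 0). As functions of (u, v):
  E = r_u · r_u = 81,
  F = r_u · r_v = 0,
  G = r_v · r_v = 81*sin(u)^2.
Evaluating at (u, v) = (pi/2, 3*pi/5): E = 81, F = 0, G = 81.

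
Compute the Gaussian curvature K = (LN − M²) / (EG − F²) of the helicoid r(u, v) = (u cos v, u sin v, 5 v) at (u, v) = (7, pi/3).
K = -25/5476

Coefficients of the first fundamental form: E = 1, F = 0, G = u^2 + 25.
Coefficients of the second fundamental form: L = 0, M = -5/sqrt(u^2 + 25), N = 0.
Assemble K = (LN − M²)/(EG − F²) = -25/(u^2 + 25)^2. At (u, v) = (7, pi/3): K = -25/5476.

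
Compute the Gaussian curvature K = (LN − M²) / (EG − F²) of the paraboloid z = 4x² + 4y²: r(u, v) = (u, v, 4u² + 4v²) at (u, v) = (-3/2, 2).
K = 64/160801

Coefficients of the first fundamental form: E = 64*u^2 + 1, F = 64*u*v, G = 64*v^2 + 1.
Coefficients of the second fundamental form: L = 8/sqrt(64*u^2 + 64*v^2 + 1), M = 0, N = 8/sqrt(64*u^2 + 64*v^2 + 1).
Assemble K = (LN − M²)/(EG − F²) = 64/(4096*u^4 + 8192*u^2*v^2 + 128*u^2 + 4096*v^4 + 128*v^2 + 1). At (u, v) = (-3/2, 2): K = 64/160801.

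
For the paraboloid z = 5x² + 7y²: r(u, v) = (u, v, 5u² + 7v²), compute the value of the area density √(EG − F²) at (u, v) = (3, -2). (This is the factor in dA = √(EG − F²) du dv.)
√(EG − F²)|_{(3, -2)} = sqrt(1685)

E = 100*u^2 + 1, F = 140*u*v, G = 196*v^2 + 1, so EG − F² = 100*u^2 + 196*v^2 + 1. Taking the positive square root: √(EG − F²) = sqrt(100*u^2 + 196*v^2 + 1). At (u, v) = (3, -2): sqrt(1685).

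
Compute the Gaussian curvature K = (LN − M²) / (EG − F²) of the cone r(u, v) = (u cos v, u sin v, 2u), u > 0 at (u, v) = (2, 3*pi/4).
K = 0

Coefficients of the first fundamental form: E = 5, F = 0, G = u^2.
Coefficients of the second fundamental form: L = 0, M = 0, N = 2*sqrt(5)*u^2/(5*Abs(u)).
Assemble K = (LN − M²)/(EG − F²) = 0. At (u, v) = (2, 3*pi/4): K = 0.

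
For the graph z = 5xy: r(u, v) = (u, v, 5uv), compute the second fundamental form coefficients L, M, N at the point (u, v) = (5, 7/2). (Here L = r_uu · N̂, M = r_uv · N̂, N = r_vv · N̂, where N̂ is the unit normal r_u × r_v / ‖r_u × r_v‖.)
L = 0;  M = 10*sqrt(3729)/3729;  N = 0

Compute the unit normal N̂(u, v) = (-5*v/sqrt(25*u^2 + 25*v^2 + 1), -5*u/sqrt(25*u^2 + 25*v^2 + 1), 1/sqrt(25*u^2 + 25*v^2 + 1)), and the second partials r_uu, r_uv, r_vv. Take dot products:
  L(u, v) = r_uu · N̂ = 0,
  M(u, v) = r_uv · N̂ = 5/sqrt(25*u^2 + 25*v^2 + 1),
  N(u, v) = r_vv · N̂ = 0.
Evaluating at (u, v) = (5, 7/2):
  L = 0, M = 10*sqrt(3729)/3729, N = 0.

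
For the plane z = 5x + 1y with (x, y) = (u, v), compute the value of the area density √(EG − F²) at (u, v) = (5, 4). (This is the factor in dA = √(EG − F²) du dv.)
√(EG − F²)|_{(5, 4)} = 3*sqrt(3)

E = 26, F = 5, G = 2, so EG − F² = 27. Taking the positive square root: √(EG − F²) = 3*sqrt(3). At (u, v) = (5, 4): 3*sqrt(3).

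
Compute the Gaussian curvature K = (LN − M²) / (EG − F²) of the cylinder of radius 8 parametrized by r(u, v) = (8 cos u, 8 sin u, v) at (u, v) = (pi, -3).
K = 0

Coefficients of the first fundamental form: E = 64, F = 0, G = 1.
Coefficients of the second fundamental form: L = -8, M = 0, N = 0.
Assemble K = (LN − M²)/(EG − F²) = 0. At (u, v) = (pi, -3): K = 0.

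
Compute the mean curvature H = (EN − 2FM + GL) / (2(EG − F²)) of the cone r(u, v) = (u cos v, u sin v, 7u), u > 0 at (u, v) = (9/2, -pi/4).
H = 7*sqrt(2)/90

With E = 50, F = 0, G = u^2, L = 0, M = 0, N = 7*sqrt(2)*u^2/(10*Abs(u)), assemble
  H = (EN − 2FM + GL) / (2(EG − F²)) = 7*sqrt(2)/(20*Abs(u)).
At (u, v) = (9/2, -pi/4): H = 7*sqrt(2)/90.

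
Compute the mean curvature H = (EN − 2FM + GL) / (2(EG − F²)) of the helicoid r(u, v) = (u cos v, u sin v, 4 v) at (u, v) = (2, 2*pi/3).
H = 0

With E = 1, F = 0, G = u^2 + 16, L = 0, M = -4/sqrt(u^2 + 16), N = 0, assemble
  H = (EN − 2FM + GL) / (2(EG − F²)) = 0.
At (u, v) = (2, 2*pi/3): H = 0.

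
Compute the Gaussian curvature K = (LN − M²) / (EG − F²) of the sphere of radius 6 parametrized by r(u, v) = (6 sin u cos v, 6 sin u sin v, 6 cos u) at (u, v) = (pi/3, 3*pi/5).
K = 1/36

Coefficients of the first fundamental form: E = 36, F = 0, G = 36*sin(u)^2.
Coefficients of the second fundamental form: L = -6*sin(u)/Abs(sin(u)), M = 0, N = -6*sin(u)^3/Abs(sin(u)).
Assemble K = (LN − M²)/(EG − F²) = 1/36. At (u, v) = (pi/3, 3*pi/5): K = 1/36.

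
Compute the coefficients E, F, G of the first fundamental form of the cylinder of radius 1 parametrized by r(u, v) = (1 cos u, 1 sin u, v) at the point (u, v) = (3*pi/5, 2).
E = 1;  F = 0;  G = 1

Partials: r_u = (-sin(u), cos(u), 0), r_v = (0, 0, 1). As functions of (u, v):
  E = r_u · r_u = 1,
  F = r_u · r_v = 0,
  G = r_v · r_v = 1.
Evaluating at (u, v) = (3*pi/5, 2): E = 1, F = 0, G = 1.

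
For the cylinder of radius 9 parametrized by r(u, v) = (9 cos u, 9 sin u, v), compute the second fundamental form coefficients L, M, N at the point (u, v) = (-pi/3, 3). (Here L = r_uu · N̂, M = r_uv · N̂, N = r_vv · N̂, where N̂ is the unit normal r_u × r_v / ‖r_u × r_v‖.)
L = -9;  M = 0;  N = 0

Compute the unit normal N̂(u, v) = (cos(u), sin(u), 0), and the second partials r_uu, r_uv, r_vv. Take dot products:
  L(u, v) = r_uu · N̂ = -9,
  M(u, v) = r_uv · N̂ = 0,
  N(u, v) = r_vv · N̂ = 0.
Evaluating at (u, v) = (-pi/3, 3):
  L = -9, M = 0, N = 0.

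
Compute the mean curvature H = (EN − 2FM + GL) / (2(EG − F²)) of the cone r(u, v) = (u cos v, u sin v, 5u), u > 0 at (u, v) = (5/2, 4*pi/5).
H = sqrt(26)/26

With E = 26, F = 0, G = u^2, L = 0, M = 0, N = 5*sqrt(26)*u^2/(26*Abs(u)), assemble
  H = (EN − 2FM + GL) / (2(EG − F²)) = 5*sqrt(26)/(52*Abs(u)).
At (u, v) = (5/2, 4*pi/5): H = sqrt(26)/26.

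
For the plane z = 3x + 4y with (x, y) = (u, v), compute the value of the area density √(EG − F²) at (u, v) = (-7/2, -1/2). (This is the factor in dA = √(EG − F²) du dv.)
√(EG − F²)|_{(-7/2, -1/2)} = sqrt(26)

E = 10, F = 12, G = 17, so EG − F² = 26. Taking the positive square root: √(EG − F²) = sqrt(26). At (u, v) = (-7/2, -1/2): sqrt(26).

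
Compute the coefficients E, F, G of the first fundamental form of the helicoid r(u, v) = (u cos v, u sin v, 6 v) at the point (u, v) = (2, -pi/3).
E = 1;  F = 0;  G = 40

Partials: r_u = (cos(v), sin(v), 0), r_v = (-u*sin(v), u*cos(v), 6). As functions of (u, v):
  E = r_u · r_u = 1,
  F = r_u · r_v = 0,
  G = r_v · r_v = u^2 + 36.
Evaluating at (u, v) = (2, -pi/3): E = 1, F = 0, G = 40.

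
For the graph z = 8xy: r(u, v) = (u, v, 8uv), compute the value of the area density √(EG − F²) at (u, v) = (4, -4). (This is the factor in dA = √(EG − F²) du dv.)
√(EG − F²)|_{(4, -4)} = sqrt(2049)

E = 64*v^2 + 1, F = 64*u*v, G = 64*u^2 + 1, so EG − F² = 64*u^2 + 64*v^2 + 1. Taking the positive square root: √(EG − F²) = sqrt(64*u^2 + 64*v^2 + 1). At (u, v) = (4, -4): sqrt(2049).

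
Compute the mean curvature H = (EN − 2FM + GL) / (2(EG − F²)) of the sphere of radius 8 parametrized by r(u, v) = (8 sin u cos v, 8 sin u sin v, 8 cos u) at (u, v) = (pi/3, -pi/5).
H = -1/8

With E = 64, F = 0, G = 64*sin(u)^2, L = -8*sin(u)/Abs(sin(u)), M = 0, N = -8*sin(u)^3/Abs(sin(u)), assemble
  H = (EN − 2FM + GL) / (2(EG − F²)) = -sin(u)/(8*Abs(sin(u))).
At (u, v) = (pi/3, -pi/5): H = -1/8.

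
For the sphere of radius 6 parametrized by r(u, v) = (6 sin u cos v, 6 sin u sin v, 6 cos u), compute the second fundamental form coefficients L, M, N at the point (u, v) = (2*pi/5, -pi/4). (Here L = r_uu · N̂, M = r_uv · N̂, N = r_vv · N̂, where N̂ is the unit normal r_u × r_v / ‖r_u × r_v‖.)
L = -6;  M = 0;  N = -15/4 - 3*sqrt(5)/4

Compute the unit normal N̂(u, v) = (sin(u)^2*cos(v)/Abs(sin(u)), sin(u)^2*sin(v)/Abs(sin(u)), sin(2*u)/(2*Abs(sin(u)))), and the second partials r_uu, r_uv, r_vv. Take dot products:
  L(u, v) = r_uu · N̂ = -6*sin(u)/Abs(sin(u)),
  M(u, v) = r_uv · N̂ = 0,
  N(u, v) = r_vv · N̂ = -6*sin(u)^3/Abs(sin(u)).
Evaluating at (u, v) = (2*pi/5, -pi/4):
  L = -6, M = 0, N = -15/4 - 3*sqrt(5)/4.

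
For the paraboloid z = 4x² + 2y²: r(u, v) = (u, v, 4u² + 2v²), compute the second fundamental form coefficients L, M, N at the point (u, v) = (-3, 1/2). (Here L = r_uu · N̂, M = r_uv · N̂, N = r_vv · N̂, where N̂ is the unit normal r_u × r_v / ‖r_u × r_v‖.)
L = 8*sqrt(581)/581;  M = 0;  N = 4*sqrt(581)/581

Compute the unit normal N̂(u, v) = (-8*u/sqrt(64*u^2 + 16*v^2 + 1), -4*v/sqrt(64*u^2 + 16*v^2 + 1), 1/sqrt(64*u^2 + 16*v^2 + 1)), and the second partials r_uu, r_uv, r_vv. Take dot products:
  L(u, v) = r_uu · N̂ = 8/sqrt(64*u^2 + 16*v^2 + 1),
  M(u, v) = r_uv · N̂ = 0,
  N(u, v) = r_vv · N̂ = 4/sqrt(64*u^2 + 16*v^2 + 1).
Evaluating at (u, v) = (-3, 1/2):
  L = 8*sqrt(581)/581, M = 0, N = 4*sqrt(581)/581.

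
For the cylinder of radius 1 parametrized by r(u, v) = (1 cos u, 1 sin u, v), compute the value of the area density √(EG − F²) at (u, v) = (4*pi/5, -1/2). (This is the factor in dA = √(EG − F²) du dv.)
√(EG − F²)|_{(4*pi/5, -1/2)} = 1

E = 1, F = 0, G = 1, so EG − F² = 1. Taking the positive square root: √(EG − F²) = 1. At (u, v) = (4*pi/5, -1/2): 1.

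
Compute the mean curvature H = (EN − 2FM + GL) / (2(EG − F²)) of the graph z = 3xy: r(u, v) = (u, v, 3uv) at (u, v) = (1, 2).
H = -27*sqrt(46)/1058

With E = 9*v^2 + 1, F = 9*u*v, G = 9*u^2 + 1, L = 0, M = 3/sqrt(9*u^2 + 9*v^2 + 1), N = 0, assemble
  H = (EN − 2FM + GL) / (2(EG − F²)) = -27*u*v/(9*u^2 + 9*v^2 + 1)^(3/2).
At (u, v) = (1, 2): H = -27*sqrt(46)/1058.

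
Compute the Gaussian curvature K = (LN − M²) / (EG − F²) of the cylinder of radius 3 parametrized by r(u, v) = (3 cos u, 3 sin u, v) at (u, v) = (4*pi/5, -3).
K = 0

Coefficients of the first fundamental form: E = 9, F = 0, G = 1.
Coefficients of the second fundamental form: L = -3, M = 0, N = 0.
Assemble K = (LN − M²)/(EG − F²) = 0. At (u, v) = (4*pi/5, -3): K = 0.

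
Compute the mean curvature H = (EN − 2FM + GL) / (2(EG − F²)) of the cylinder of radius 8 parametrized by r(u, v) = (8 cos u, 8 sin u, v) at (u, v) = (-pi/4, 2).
H = -1/16

With E = 64, F = 0, G = 1, L = -8, M = 0, N = 0, assemble
  H = (EN − 2FM + GL) / (2(EG − F²)) = -1/16.
At (u, v) = (-pi/4, 2): H = -1/16.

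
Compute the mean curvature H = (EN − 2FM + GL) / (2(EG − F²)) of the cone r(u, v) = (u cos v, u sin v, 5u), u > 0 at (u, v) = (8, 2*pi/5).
H = 5*sqrt(26)/416

With E = 26, F = 0, G = u^2, L = 0, M = 0, N = 5*sqrt(26)*u^2/(26*Abs(u)), assemble
  H = (EN − 2FM + GL) / (2(EG − F²)) = 5*sqrt(26)/(52*Abs(u)).
At (u, v) = (8, 2*pi/5): H = 5*sqrt(26)/416.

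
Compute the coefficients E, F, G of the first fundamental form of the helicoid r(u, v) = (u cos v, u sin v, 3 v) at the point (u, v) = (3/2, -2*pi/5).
E = 1;  F = 0;  G = 45/4

Partials: r_u = (cos(v), sin(v), 0), r_v = (-u*sin(v), u*cos(v), 3). As functions of (u, v):
  E = r_u · r_u = 1,
  F = r_u · r_v = 0,
  G = r_v · r_v = u^2 + 9.
Evaluating at (u, v) = (3/2, -2*pi/5): E = 1, F = 0, G = 45/4.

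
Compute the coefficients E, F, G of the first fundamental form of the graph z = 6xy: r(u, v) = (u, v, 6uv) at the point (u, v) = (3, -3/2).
E = 82;  F = -162;  G = 325

Partials: r_u = (1, 0, 6*v), r_v = (0, 1, 6*u). As functions of (u, v):
  E = r_u · r_u = 36*v^2 + 1,
  F = r_u · r_v = 36*u*v,
  G = r_v · r_v = 36*u^2 + 1.
Evaluating at (u, v) = (3, -3/2): E = 82, F = -162, G = 325.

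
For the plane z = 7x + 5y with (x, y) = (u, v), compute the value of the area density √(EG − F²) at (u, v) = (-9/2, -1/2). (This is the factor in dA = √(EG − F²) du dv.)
√(EG − F²)|_{(-9/2, -1/2)} = 5*sqrt(3)

E = 50, F = 35, G = 26, so EG − F² = 75. Taking the positive square root: √(EG − F²) = 5*sqrt(3). At (u, v) = (-9/2, -1/2): 5*sqrt(3).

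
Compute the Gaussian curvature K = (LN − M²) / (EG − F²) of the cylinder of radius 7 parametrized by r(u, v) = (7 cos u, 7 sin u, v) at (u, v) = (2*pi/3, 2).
K = 0

Coefficients of the first fundamental form: E = 49, F = 0, G = 1.
Coefficients of the second fundamental form: L = -7, M = 0, N = 0.
Assemble K = (LN − M²)/(EG − F²) = 0. At (u, v) = (2*pi/3, 2): K = 0.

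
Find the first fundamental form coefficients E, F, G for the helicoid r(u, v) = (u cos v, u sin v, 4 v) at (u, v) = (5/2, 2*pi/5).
E = 1;  F = 0;  G = 89/4

Partials: r_u = (cos(v), sin(v), 0), r_v = (-u*sin(v), u*cos(v), 4). As functions of (u, v):
  E = r_u · r_u = 1,
  F = r_u · r_v = 0,
  G = r_v · r_v = u^2 + 16.
Evaluating at (u, v) = (5/2, 2*pi/5): E = 1, F = 0, G = 89/4.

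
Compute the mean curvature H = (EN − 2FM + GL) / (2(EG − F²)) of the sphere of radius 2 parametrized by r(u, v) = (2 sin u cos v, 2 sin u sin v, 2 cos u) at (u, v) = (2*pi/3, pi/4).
H = -1/2

With E = 4, F = 0, G = 4*sin(u)^2, L = -2*sin(u)/Abs(sin(u)), M = 0, N = -2*sin(u)^3/Abs(sin(u)), assemble
  H = (EN − 2FM + GL) / (2(EG − F²)) = -sin(u)/(2*Abs(sin(u))).
At (u, v) = (2*pi/3, pi/4): H = -1/2.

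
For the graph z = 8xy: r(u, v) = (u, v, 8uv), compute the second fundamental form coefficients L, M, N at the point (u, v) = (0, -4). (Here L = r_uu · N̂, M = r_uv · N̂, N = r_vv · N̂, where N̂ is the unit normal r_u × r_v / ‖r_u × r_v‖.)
L = 0;  M = 8*sqrt(41)/205;  N = 0

Compute the unit normal N̂(u, v) = (-8*v/sqrt(64*u^2 + 64*v^2 + 1), -8*u/sqrt(64*u^2 + 64*v^2 + 1), 1/sqrt(64*u^2 + 64*v^2 + 1)), and the second partials r_uu, r_uv, r_vv. Take dot products:
  L(u, v) = r_uu · N̂ = 0,
  M(u, v) = r_uv · N̂ = 8/sqrt(64*u^2 + 64*v^2 + 1),
  N(u, v) = r_vv · N̂ = 0.
Evaluating at (u, v) = (0, -4):
  L = 0, M = 8*sqrt(41)/205, N = 0.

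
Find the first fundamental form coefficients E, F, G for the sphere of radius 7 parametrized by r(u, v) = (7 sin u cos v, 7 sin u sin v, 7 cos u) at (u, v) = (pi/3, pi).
E = 49;  F = 0;  G = 147/4

Partials: r_u = (7*cos(u)*cos(v), 7*sin(v)*cos(u), -7*sin(u)), r_v = (-7*sin(u)*sin(v), 7*sin(u)*cos(v), 0). As functions of (u, v):
  E = r_u · r_u = 49,
  F = r_u · r_v = 0,
  G = r_v · r_v = 49*sin(u)^2.
Evaluating at (u, v) = (pi/3, pi): E = 49, F = 0, G = 147/4.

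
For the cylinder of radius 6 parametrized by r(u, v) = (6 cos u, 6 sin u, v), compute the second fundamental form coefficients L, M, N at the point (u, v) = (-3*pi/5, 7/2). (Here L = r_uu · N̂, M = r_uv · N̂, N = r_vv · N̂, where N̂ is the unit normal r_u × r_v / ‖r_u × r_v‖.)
L = -6;  M = 0;  N = 0

Compute the unit normal N̂(u, v) = (cos(u), sin(u), 0), and the second partials r_uu, r_uv, r_vv. Take dot products:
  L(u, v) = r_uu · N̂ = -6,
  M(u, v) = r_uv · N̂ = 0,
  N(u, v) = r_vv · N̂ = 0.
Evaluating at (u, v) = (-3*pi/5, 7/2):
  L = -6, M = 0, N = 0.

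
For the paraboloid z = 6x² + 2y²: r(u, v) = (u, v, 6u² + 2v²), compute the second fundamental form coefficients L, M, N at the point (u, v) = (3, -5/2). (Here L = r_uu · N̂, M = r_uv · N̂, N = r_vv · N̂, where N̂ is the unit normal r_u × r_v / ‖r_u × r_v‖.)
L = 12*sqrt(1397)/1397;  M = 0;  N = 4*sqrt(1397)/1397

Compute the unit normal N̂(u, v) = (-12*u/sqrt(144*u^2 + 16*v^2 + 1), -4*v/sqrt(144*u^2 + 16*v^2 + 1), 1/sqrt(144*u^2 + 16*v^2 + 1)), and the second partials r_uu, r_uv, r_vv. Take dot products:
  L(u, v) = r_uu · N̂ = 12/sqrt(144*u^2 + 16*v^2 + 1),
  M(u, v) = r_uv · N̂ = 0,
  N(u, v) = r_vv · N̂ = 4/sqrt(144*u^2 + 16*v^2 + 1).
Evaluating at (u, v) = (3, -5/2):
  L = 12*sqrt(1397)/1397, M = 0, N = 4*sqrt(1397)/1397.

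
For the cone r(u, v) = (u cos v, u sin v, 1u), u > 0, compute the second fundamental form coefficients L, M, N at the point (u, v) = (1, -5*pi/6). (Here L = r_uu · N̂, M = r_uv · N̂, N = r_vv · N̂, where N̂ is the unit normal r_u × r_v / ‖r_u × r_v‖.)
L = 0;  M = 0;  N = sqrt(2)/2

Compute the unit normal N̂(u, v) = (-sqrt(2)*u*cos(v)/(2*Abs(u)), -sqrt(2)*u*sin(v)/(2*Abs(u)), sqrt(2)*u/(2*Abs(u))), and the second partials r_uu, r_uv, r_vv. Take dot products:
  L(u, v) = r_uu · N̂ = 0,
  M(u, v) = r_uv · N̂ = 0,
  N(u, v) = r_vv · N̂ = sqrt(2)*u^2/(2*Abs(u)).
Evaluating at (u, v) = (1, -5*pi/6):
  L = 0, M = 0, N = sqrt(2)/2.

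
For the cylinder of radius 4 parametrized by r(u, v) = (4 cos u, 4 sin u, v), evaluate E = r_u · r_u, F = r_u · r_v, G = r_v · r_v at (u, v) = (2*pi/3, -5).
E = 16;  F = 0;  G = 1

Partials: r_u = (-4*sin(u), 4*cos(u), 0), r_v = (0, 0, 1). As functions of (u, v):
  E = r_u · r_u = 16,
  F = r_u · r_v = 0,
  G = r_v · r_v = 1.
Evaluating at (u, v) = (2*pi/3, -5): E = 16, F = 0, G = 1.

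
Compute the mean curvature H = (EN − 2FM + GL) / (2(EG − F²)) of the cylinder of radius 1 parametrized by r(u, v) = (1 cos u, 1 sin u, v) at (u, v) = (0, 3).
H = -1/2

With E = 1, F = 0, G = 1, L = -1, M = 0, N = 0, assemble
  H = (EN − 2FM + GL) / (2(EG − F²)) = -1/2.
At (u, v) = (0, 3): H = -1/2.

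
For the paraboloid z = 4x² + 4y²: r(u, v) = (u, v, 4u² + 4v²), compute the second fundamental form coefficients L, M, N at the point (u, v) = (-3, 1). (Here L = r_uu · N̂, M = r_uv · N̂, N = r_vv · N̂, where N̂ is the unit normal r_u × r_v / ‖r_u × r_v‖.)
L = 8*sqrt(641)/641;  M = 0;  N = 8*sqrt(641)/641

Compute the unit normal N̂(u, v) = (-8*u/sqrt(64*u^2 + 64*v^2 + 1), -8*v/sqrt(64*u^2 + 64*v^2 + 1), 1/sqrt(64*u^2 + 64*v^2 + 1)), and the second partials r_uu, r_uv, r_vv. Take dot products:
  L(u, v) = r_uu · N̂ = 8/sqrt(64*u^2 + 64*v^2 + 1),
  M(u, v) = r_uv · N̂ = 0,
  N(u, v) = r_vv · N̂ = 8/sqrt(64*u^2 + 64*v^2 + 1).
Evaluating at (u, v) = (-3, 1):
  L = 8*sqrt(641)/641, M = 0, N = 8*sqrt(641)/641.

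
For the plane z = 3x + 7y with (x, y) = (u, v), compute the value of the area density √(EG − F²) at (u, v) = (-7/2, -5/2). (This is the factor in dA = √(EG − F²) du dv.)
√(EG − F²)|_{(-7/2, -5/2)} = sqrt(59)

E = 10, F = 21, G = 50, so EG − F² = 59. Taking the positive square root: √(EG − F²) = sqrt(59). At (u, v) = (-7/2, -5/2): sqrt(59).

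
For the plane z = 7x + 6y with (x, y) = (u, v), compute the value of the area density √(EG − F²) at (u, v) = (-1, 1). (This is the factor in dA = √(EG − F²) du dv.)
√(EG − F²)|_{(-1, 1)} = sqrt(86)

E = 50, F = 42, G = 37, so EG − F² = 86. Taking the positive square root: √(EG − F²) = sqrt(86). At (u, v) = (-1, 1): sqrt(86).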